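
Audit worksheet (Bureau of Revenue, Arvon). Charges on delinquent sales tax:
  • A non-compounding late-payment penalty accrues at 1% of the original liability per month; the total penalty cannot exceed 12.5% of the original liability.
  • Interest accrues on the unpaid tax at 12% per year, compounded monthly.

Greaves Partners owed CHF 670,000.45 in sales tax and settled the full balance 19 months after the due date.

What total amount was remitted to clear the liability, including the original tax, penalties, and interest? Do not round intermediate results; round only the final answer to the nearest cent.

Penalty (uncapped): 19 × 1% × CHF 670,000.45 = CHF 127,300.09…; cap = 12.5% × CHF 670,000.45 = CHF 83,750.06… → penalty = CHF 83,750.06…
Interest (12%/yr ÷ 12 = 1%/month): CHF 670,000.45 × ((1 + 0.01)^19 − 1) = CHF 139,433.0904…
Total = CHF 670,000.45 + CHF 83,750.0563… + CHF 139,433.0904… = CHF 893,183.60

CHF 893,183.60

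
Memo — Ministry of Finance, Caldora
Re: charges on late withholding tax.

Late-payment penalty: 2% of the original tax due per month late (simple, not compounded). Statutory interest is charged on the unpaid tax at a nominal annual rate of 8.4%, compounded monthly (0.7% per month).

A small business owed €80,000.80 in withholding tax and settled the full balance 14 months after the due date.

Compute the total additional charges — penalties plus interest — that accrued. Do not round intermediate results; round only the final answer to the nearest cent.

Late-payment penalty: 14 × 2% × €80,000.80 = €22,400.22…
Interest: €80,000.80 × ((1 + 0.007)^14 − 1) = €80,000.80 × 0.1025863… = €8,206.9852…
Penalties + interest = €22,400.2240 + €8,206.9852… = €30,607.21

€30,607.21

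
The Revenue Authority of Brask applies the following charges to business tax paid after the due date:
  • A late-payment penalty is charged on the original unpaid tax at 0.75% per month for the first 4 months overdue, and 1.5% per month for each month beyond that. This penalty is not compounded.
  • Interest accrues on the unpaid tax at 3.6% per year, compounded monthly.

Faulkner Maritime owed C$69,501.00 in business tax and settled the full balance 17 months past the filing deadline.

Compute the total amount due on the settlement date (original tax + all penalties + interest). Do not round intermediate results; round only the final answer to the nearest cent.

C$88,769.63

Penalty, months 1–4: 4 × 0.75% × C$69,501.00 = C$2,085.03
Penalty, months 5–17: 13 × 1.5% × C$69,501.00 = C$13,552.70…
Interest (3.6%/yr ÷ 12 = 0.3%/month): C$69,501.00 × ((1 + 0.003)^17 − 1) = C$3,630.9098…
Total = C$69,501.00 + C$15,637.7250 + C$3,630.9098… = C$88,769.63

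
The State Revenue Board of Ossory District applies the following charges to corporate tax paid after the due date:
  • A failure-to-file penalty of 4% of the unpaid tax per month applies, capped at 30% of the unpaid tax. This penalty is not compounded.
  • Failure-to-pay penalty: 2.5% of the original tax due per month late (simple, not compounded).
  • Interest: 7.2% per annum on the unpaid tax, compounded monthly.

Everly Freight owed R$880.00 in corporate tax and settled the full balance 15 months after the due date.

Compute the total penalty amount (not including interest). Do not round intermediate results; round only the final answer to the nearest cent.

R$594.00

Failure-to-file: 15 × 4% × R$880.00 = R$528.00, capped at 30% × R$880.00 = R$264.00
Failure-to-pay penalty: 15 × 2.5% × R$880.00 = R$330.00
Total penalty = R$264.00 + R$330.00 = R$594.00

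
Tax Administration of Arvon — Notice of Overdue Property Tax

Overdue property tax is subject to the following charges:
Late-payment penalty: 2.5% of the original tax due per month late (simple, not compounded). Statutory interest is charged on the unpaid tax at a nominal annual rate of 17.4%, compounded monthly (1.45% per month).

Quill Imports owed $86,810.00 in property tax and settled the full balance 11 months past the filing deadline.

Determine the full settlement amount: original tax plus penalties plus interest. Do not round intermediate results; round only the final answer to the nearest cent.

Late-payment penalty = 2.5% × $86,810.00 × 11 mo = $23,872.75
Interest: $86,810.00 × ((1 + 0.0145)^11 − 1) = $86,810.00 × 0.1715817… = $14,895.0040…
Total = $86,810.00 + $23,872.7500 + $14,895.0040… = $125,577.75

$125,577.75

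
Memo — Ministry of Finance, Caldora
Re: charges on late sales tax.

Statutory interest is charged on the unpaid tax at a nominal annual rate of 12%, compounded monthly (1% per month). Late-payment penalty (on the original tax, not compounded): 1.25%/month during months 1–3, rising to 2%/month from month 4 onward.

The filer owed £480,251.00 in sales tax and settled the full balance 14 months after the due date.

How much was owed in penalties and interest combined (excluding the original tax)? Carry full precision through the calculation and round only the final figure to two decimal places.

£195,449.77

Penalty, months 1–3: 3 × 1.25% × £480,251.00 = £18,009.41…
Penalty, months 4–14: 11 × 2% × £480,251.00 = £105,655.22
Interest: £480,251.00 × ((1 + 0.01)^14 − 1) = £480,251.00 × 0.1494742… = £71,785.1404…
Penalties + interest = £123,664.6325 + £71,785.1404… = £195,449.77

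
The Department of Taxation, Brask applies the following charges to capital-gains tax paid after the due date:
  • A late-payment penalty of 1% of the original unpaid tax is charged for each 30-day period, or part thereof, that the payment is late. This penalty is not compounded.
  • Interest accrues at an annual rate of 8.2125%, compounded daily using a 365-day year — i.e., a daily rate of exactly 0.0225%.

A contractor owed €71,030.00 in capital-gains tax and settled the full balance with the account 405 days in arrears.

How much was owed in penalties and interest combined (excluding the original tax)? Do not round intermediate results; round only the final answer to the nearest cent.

€16,720.09

Penalty periods: ⌈405/30⌉ = 14; penalty = 14 × 1% × €71,030.00 = €9,944.20
Interest: €71,030.00 × ((1 + 0.000225)^405 − 1) = €71,030.00 × 0.09539469… = €6,775.8852…
Penalties + interest = €9,944.2000 + €6,775.8852… = €16,720.09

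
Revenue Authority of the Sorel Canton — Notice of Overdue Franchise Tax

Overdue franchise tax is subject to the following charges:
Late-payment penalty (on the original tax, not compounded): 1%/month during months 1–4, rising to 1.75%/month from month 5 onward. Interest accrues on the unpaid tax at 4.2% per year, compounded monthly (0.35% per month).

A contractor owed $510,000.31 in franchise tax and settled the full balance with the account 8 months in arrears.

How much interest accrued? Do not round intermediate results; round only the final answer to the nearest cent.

Interest: $510,000.31 × ((1 + 0.0035)^8 − 1) = $510,000.31 × 0.0283454… = $14,456.1687…

$14,456.17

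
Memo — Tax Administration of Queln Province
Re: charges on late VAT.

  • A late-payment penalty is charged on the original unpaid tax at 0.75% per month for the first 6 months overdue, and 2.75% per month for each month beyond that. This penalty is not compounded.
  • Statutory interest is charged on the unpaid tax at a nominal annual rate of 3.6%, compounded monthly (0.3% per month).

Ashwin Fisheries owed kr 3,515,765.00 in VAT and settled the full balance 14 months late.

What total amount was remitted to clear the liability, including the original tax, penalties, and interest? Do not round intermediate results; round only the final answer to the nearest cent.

kr 4,598,019.11

Penalty, months 1–6: 6 × 0.75% × kr 3,515,765.00 = kr 158,209.43…
Penalty, months 7–14: 8 × 2.75% × kr 3,515,765.00 = kr 773,468.30
Interest: kr 3,515,765.00 × ((1 + 0.003)^14 − 1) = kr 3,515,765.00 × 0.0428289… = kr 150,576.3813…
Total = kr 3,515,765.00 + kr 931,677.7250 + kr 150,576.3813… = kr 4,598,019.11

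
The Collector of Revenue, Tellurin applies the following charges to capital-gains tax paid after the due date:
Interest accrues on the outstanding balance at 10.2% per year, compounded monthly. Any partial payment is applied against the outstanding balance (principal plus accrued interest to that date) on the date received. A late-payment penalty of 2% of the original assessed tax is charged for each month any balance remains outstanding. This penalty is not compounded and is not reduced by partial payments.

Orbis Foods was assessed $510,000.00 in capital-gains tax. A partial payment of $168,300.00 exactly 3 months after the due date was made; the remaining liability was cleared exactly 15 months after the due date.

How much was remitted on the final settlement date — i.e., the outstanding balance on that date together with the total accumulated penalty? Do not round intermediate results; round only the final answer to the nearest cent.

$545,747.88

Monthly rate = 10.2% ÷ 12 = 0.85%
Balance at month 3: $510,000.0000 × (1 + 0.0085)^3 = $523,115.8557…
After $168,300.00 payment: $523,115.8557… − $168,300.00 = $354,815.8557…
Balance at month 15: $354,815.8557… × (1 + 0.0085)^12 = $392,747.8801…
Penalty: 15 × 2% × $510,000.00 = $153,000.00
Final settlement = outstanding balance + penalty = $392,747.8801… + $153,000.00 = $545,747.88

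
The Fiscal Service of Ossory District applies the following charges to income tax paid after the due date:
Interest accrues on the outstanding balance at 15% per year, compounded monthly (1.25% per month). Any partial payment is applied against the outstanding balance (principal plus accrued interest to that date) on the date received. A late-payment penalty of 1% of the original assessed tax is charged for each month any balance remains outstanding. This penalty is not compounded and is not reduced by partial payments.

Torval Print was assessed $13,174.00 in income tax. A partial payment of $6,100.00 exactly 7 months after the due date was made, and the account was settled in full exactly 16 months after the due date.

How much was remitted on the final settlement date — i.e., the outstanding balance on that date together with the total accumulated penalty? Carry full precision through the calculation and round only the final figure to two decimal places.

Balance at month 7: $13,174.0000 × (1 + 0.0125)^7 = $14,370.8641…
After $6,100.00 payment: $14,370.8641… − $6,100.00 = $8,270.8641…
Balance at month 16: $8,270.8641… × (1 + 0.0125)^9 = $9,249.2426…
Penalty: 16 × 1% × $13,174.00 = $2,107.84
Final settlement = outstanding balance + penalty = $9,249.2426… + $2,107.84 = $11,357.08

$11,357.08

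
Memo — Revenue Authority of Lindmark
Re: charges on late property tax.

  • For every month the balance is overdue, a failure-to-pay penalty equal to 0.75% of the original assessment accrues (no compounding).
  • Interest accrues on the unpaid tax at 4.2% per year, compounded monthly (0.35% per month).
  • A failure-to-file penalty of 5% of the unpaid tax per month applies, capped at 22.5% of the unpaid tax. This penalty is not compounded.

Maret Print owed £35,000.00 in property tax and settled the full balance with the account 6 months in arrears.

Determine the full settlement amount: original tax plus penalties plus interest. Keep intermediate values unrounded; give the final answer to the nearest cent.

Failure-to-file: 6 × 5% × £35,000.00 = £10,500.00, capped at 22.5% × £35,000.00 = £7,875.00
Failure-to-pay penalty: 6 × 0.75% × £35,000.00 = £1,575.00
Interest: £35,000.00 × ((1 + 0.0035)^6 − 1) = £35,000.00 × 0.0211846… = £741.4613…
Total = £35,000.00 + £9,450.0000 + £741.4613… = £45,191.46

£45,191.46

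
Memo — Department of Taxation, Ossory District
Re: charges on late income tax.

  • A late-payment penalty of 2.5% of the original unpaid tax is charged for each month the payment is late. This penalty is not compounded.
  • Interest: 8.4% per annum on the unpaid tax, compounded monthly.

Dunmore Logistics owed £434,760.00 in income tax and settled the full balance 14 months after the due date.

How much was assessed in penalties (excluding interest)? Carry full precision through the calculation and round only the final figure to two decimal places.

£152,166.00

Late-payment penalty = 2.5% × £434,760.00 × 14 mo = £152,166.00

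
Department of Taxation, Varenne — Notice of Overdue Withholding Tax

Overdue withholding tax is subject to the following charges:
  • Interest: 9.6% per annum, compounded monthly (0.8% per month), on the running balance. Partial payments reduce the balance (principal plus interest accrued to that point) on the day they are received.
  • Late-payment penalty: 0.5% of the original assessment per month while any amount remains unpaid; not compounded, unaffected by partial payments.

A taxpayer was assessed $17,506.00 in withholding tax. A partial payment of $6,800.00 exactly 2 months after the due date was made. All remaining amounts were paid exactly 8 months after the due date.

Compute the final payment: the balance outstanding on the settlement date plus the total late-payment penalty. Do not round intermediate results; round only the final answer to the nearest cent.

$12,225.50

Balance at month 2: $17,506.0000 × (1 + 0.008)^2 = $17,787.2164…
After $6,800.00 payment: $17,787.2164… − $6,800.00 = $10,987.2164…
Balance at month 8: $10,987.2164… × (1 + 0.008)^6 = $11,525.2637…
Penalty: 8 × 0.5% × $17,506.00 = $700.24
Final settlement = outstanding balance + penalty = $11,525.2637… + $700.24 = $12,225.50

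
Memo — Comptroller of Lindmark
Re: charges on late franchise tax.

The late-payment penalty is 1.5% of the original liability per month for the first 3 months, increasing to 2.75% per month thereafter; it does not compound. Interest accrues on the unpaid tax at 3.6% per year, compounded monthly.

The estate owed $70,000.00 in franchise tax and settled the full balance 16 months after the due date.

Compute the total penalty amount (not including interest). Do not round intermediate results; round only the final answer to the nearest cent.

$28,175.00

Penalty, months 1–3: 3 × 1.5% × $70,000.00 = $3,150.00
Penalty, months 4–16: 13 × 2.75% × $70,000.00 = $25,025.00
Total penalty = $3,150.00 + $25,025.00 = $28,175.00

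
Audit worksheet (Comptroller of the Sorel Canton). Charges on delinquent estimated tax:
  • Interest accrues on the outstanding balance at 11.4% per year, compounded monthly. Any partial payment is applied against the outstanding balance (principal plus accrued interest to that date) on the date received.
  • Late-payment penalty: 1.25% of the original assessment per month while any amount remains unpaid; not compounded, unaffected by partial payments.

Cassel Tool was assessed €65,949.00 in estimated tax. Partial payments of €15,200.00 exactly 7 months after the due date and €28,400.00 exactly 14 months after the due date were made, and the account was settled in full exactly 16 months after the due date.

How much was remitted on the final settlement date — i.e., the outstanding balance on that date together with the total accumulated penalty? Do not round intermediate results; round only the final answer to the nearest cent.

Monthly rate = 11.4% ÷ 12 = 0.95%
Balance at month 7: €65,949.0000 × (1 + 0.0095)^7 = €70,461.5963…
After €15,200.00 payment: €70,461.5963… − €15,200.00 = €55,261.5963…
Balance at month 14: €55,261.5963… × (1 + 0.0095)^7 = €59,042.9011…
After €28,400.00 payment: €59,042.9011… − €28,400.00 = €30,642.9011…
Balance at month 16: €30,642.9011… × (1 + 0.0095)^2 = €31,227.8817…
Penalty: 16 × 1.25% × €65,949.00 = €13,189.80
Final settlement = outstanding balance + penalty = €31,227.8817… + €13,189.80 = €44,417.68

€44,417.68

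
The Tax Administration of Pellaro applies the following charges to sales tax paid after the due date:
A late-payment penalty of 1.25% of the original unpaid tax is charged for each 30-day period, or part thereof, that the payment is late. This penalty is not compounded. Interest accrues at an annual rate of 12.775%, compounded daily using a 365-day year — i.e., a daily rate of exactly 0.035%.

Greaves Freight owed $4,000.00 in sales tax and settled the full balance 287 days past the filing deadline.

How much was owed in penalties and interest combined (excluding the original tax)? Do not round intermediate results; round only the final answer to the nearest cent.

Penalty periods: ⌈287/30⌉ = 10; penalty = 10 × 1.25% × $4,000.00 = $500.00
Interest: $4,000.00 × ((1 + 0.00035)^287 − 1) = $4,000.00 × 0.10564893… = $422.5957…
Penalties + interest = $500.0000 + $422.5957… = $922.60

$922.60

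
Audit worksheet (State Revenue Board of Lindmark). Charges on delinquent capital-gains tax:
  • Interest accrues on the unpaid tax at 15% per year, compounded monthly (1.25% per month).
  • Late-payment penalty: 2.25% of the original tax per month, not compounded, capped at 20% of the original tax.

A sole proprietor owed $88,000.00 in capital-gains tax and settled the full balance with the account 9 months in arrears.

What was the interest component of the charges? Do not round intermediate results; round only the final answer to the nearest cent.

Interest: $88,000.00 × ((1 + 0.0125)^9 − 1) = $88,000.00 × 0.1182922… = $10,409.7116…

$10,409.71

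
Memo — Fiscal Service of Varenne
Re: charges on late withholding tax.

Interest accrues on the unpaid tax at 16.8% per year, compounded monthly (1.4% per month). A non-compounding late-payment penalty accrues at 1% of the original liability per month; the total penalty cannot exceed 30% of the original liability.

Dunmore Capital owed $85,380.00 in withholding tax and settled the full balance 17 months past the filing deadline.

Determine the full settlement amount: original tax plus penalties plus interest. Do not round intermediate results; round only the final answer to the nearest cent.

Penalty: 17 × 1% × $85,380.00 = $14,514.60 (below the 30% cap of $25,614.00)
Interest: $85,380.00 × ((1 + 0.014)^17 − 1) = $85,380.00 × 0.2666168… = $22,763.7401…
Total = $85,380.00 + $14,514.6000 + $22,763.7401… = $122,658.34

$122,658.34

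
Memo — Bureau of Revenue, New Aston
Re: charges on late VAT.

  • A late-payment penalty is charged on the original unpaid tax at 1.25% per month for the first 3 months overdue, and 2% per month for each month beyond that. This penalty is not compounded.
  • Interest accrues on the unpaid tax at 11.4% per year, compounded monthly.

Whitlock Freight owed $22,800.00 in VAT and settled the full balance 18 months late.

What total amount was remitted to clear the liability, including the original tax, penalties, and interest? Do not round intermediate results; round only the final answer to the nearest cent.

$34,725.16

Penalty, months 1–3: 3 × 1.25% × $22,800.00 = $855.00
Penalty, months 4–18: 15 × 2% × $22,800.00 = $6,840.00
Interest (11.4%/yr ÷ 12 = 0.95%/month): $22,800.00 × ((1 + 0.0095)^18 − 1) = $4,230.1631…
Total = $22,800.00 + $7,695.0000 + $4,230.1631… = $34,725.16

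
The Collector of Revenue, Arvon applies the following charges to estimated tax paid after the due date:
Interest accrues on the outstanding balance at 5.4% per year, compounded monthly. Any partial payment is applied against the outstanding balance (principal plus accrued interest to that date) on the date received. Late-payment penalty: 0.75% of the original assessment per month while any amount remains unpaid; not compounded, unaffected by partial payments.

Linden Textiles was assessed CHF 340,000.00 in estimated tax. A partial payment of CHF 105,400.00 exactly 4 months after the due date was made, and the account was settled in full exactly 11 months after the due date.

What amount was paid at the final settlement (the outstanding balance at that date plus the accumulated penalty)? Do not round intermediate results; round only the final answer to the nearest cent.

CHF 276,498.57

Monthly rate = 5.4% ÷ 12 = 0.45%
Balance at month 4: CHF 340,000.0000 × (1 + 0.0045)^4 = CHF 346,161.4341…
After CHF 105,400.00 payment: CHF 346,161.4341… − CHF 105,400.00 = CHF 240,761.4341…
Balance at month 11: CHF 240,761.4341… × (1 + 0.0045)^7 = CHF 248,448.5744…
Penalty: 11 × 0.75% × CHF 340,000.00 = CHF 28,050.00
Final settlement = outstanding balance + penalty = CHF 248,448.5744… + CHF 28,050.00 = CHF 276,498.57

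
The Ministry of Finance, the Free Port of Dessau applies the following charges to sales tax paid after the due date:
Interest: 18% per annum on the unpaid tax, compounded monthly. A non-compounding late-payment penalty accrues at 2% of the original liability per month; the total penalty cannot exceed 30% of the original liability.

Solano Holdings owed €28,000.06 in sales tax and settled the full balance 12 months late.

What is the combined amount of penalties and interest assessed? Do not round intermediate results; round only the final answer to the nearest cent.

Penalty: 12 × 2% × €28,000.06 = €6,720.01… (below the 30% cap of €8,400.02…)
Interest (18%/yr ÷ 12 = 1.5%/month): €28,000.06 × ((1 + 0.015)^12 − 1) = €5,477.3205…
Penalties + interest = €6,720.0144 + €5,477.3205… = €12,197.33

€12,197.33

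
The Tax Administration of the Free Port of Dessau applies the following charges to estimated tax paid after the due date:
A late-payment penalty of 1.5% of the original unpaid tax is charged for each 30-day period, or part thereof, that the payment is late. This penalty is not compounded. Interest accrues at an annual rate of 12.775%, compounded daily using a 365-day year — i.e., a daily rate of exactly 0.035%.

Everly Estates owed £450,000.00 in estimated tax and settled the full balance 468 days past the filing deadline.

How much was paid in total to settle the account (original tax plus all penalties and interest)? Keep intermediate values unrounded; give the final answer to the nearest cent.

£638,075.22

Penalty periods: ⌈468/30⌉ = 16; penalty = 16 × 1.5% × £450,000.00 = £108,000.00
Interest: £450,000.00 × ((1 + 0.00035)^468 − 1) = £450,000.00 × 0.17794494… = £80,075.2218…
Total = £450,000.00 + £108,000.0000 + £80,075.2218… = £638,075.22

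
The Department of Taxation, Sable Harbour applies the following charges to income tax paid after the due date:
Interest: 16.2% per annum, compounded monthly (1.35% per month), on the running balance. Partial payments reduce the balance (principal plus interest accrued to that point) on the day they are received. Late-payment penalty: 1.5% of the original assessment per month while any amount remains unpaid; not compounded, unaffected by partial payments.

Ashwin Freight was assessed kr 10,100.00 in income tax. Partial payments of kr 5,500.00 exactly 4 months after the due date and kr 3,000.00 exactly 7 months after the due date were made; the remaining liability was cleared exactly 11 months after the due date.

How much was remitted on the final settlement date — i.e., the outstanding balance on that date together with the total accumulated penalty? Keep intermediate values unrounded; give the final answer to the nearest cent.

Balance at month 4: kr 10,100.0000 × (1 + 0.0135)^4 = kr 10,656.5441…
After kr 5,500.00 payment: kr 10,656.5441… − kr 5,500.00 = kr 5,156.5441…
Balance at month 7: kr 5,156.5441… × (1 + 0.0135)^3 = kr 5,368.2161…
After kr 3,000.00 payment: kr 5,368.2161… − kr 3,000.00 = kr 2,368.2161…
Balance at month 11: kr 2,368.2161… × (1 + 0.0135)^4 = kr 2,498.7128…
Penalty: 11 × 1.5% × kr 10,100.00 = kr 1,666.50
Final settlement = outstanding balance + penalty = kr 2,498.7128… + kr 1,666.50 = kr 4,165.21

kr 4,165.21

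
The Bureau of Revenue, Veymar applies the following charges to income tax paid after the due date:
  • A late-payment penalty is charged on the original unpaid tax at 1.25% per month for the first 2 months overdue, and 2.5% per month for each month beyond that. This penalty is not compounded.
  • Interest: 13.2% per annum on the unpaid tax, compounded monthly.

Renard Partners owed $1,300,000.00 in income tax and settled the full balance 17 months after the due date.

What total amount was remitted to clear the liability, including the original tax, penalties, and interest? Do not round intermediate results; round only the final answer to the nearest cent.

$2,085,716.03

Penalty, months 1–2: 2 × 1.25% × $1,300,000.00 = $32,500.00
Penalty, months 3–17: 15 × 2.5% × $1,300,000.00 = $487,500.00
Interest (13.2%/yr ÷ 12 = 1.1%/month): $1,300,000.00 × ((1 + 0.011)^17 − 1) = $265,716.0278…
Total = $1,300,000.00 + $520,000.0000 + $265,716.0278… = $2,085,716.03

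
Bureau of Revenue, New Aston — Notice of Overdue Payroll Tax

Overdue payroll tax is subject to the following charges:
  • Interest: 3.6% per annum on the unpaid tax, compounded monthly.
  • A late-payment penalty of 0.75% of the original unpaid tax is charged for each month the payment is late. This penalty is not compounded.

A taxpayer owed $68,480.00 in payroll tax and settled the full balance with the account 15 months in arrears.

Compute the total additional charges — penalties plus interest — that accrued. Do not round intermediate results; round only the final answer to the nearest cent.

Late-payment penalty: 15 × 0.75% × $68,480.00 = $7,704.00
Interest (3.6%/yr ÷ 12 = 0.3%/month): $68,480.00 × ((1 + 0.003)^15 − 1) = $3,147.1625…
Penalties + interest = $7,704.0000 + $3,147.1625… = $10,851.16

$10,851.16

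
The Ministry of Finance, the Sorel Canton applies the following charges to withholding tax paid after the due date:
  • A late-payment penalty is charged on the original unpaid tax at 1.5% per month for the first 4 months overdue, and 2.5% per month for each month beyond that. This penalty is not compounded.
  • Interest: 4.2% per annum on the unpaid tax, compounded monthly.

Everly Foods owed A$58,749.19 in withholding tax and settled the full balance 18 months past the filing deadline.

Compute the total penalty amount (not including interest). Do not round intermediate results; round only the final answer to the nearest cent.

Penalty, months 1–4: 4 × 1.5% × A$58,749.19 = A$3,524.95…
Penalty, months 5–18: 14 × 2.5% × A$58,749.19 = A$20,562.22…
Total penalty = A$3,524.95… + A$20,562.22… = A$24,087.17

A$24,087.17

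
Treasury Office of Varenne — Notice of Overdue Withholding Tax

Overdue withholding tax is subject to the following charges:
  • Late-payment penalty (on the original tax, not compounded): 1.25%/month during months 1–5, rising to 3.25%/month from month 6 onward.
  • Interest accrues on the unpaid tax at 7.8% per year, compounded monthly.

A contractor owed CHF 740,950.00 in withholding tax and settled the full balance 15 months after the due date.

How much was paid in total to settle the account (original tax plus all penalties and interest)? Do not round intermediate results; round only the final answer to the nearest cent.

Penalty, months 1–5: 5 × 1.25% × CHF 740,950.00 = CHF 46,309.38…
Penalty, months 6–15: 10 × 3.25% × CHF 740,950.00 = CHF 240,808.75
Interest (7.8%/yr ÷ 12 = 0.65%/month): CHF 740,950.00 × ((1 + 0.0065)^15 − 1) = CHF 75,624.0809…
Total = CHF 740,950.00 + CHF 287,118.1250 + CHF 75,624.0809… = CHF 1,103,692.21

CHF 1,103,692.21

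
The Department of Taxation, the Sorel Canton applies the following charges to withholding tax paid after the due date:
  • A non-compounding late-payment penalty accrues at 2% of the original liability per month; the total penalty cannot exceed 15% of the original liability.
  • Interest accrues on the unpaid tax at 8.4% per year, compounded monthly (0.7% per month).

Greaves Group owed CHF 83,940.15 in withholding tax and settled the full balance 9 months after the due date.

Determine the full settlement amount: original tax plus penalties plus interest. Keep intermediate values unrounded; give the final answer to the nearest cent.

Penalty (uncapped): 9 × 2% × CHF 83,940.15 = CHF 15,109.23…; cap = 15% × CHF 83,940.15 = CHF 12,591.02… → penalty = CHF 12,591.02…
Interest: CHF 83,940.15 × ((1 + 0.007)^9 − 1) = CHF 83,940.15 × 0.0647931… = CHF 5,438.7439…
Total = CHF 83,940.15 + CHF 12,591.0225 + CHF 5,438.7439… = CHF 101,969.92

CHF 101,969.92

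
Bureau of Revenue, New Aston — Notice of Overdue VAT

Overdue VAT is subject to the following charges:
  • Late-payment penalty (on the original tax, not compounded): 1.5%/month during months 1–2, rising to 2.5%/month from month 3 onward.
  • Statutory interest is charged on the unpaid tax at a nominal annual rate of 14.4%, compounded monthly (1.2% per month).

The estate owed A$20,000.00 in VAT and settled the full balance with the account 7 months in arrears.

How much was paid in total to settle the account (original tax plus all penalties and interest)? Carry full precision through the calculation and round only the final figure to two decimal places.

A$24,841.70

Penalty, months 1–2: 2 × 1.5% × A$20,000.00 = A$600.00
Penalty, months 3–7: 5 × 2.5% × A$20,000.00 = A$2,500.00
Interest: A$20,000.00 × ((1 + 0.012)^7 − 1) = A$20,000.00 × 0.0870852… = A$1,741.7042…
Total = A$20,000.00 + A$3,100.0000 + A$1,741.7042… = A$24,841.70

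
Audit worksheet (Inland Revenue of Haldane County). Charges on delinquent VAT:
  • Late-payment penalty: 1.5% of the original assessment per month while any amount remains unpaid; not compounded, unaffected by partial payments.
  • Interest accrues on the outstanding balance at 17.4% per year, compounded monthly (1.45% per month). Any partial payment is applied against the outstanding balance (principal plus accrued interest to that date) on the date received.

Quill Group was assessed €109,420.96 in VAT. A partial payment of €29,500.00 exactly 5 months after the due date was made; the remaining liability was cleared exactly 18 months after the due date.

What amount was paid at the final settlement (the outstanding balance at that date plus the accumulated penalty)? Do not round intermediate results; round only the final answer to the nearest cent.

Balance at month 5: €109,420.9600 × (1 + 0.0145)^5 = €117,587.3973…
After €29,500.00 payment: €117,587.3973… − €29,500.00 = €88,087.3973…
Balance at month 18: €88,087.3973… × (1 + 0.0145)^13 = €106,216.1231…
Penalty: 18 × 1.5% × €109,420.96 = €29,543.66…
Final settlement = outstanding balance + penalty = €106,216.1231… + €29,543.66… = €135,759.78

€135,759.78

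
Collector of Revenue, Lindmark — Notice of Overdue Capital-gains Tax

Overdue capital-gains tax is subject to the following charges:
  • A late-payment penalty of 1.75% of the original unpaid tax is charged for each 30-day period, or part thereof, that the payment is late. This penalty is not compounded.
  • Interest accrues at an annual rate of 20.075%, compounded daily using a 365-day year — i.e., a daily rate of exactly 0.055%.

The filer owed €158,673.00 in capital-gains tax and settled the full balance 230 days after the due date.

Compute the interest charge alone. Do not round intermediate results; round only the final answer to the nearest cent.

Interest: €158,673.00 × ((1 + 0.00055)^230 − 1) = €158,673.00 × 0.13480999… = €21,390.7052…

€21,390.71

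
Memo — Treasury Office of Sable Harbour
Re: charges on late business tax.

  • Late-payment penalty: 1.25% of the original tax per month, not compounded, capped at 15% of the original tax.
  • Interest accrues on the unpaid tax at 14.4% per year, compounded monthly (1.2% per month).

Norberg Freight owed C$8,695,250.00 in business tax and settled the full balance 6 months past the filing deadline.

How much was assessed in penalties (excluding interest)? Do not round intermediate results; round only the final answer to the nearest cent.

C$652,143.75

Penalty: 6 × 1.25% × C$8,695,250.00 = C$652,143.75 (below the 15% cap of C$1,304,287.50)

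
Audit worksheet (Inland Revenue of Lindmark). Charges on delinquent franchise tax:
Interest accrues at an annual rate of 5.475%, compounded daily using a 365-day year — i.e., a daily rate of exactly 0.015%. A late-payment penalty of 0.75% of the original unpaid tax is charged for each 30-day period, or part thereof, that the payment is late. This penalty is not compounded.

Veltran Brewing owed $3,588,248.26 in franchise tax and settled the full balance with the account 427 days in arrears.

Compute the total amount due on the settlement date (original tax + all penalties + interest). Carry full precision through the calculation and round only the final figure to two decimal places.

$4,229,255.02

Penalty periods: ⌈427/30⌉ = 15; penalty = 15 × 0.75% × $3,588,248.26 = $403,677.93…
Interest: $3,588,248.26 × ((1 + 0.00015)^427 − 1) = $3,588,248.26 × 0.06614058… = $237,328.8345…
Total = $3,588,248.26 + $403,677.9293… + $237,328.8345… = $4,229,255.02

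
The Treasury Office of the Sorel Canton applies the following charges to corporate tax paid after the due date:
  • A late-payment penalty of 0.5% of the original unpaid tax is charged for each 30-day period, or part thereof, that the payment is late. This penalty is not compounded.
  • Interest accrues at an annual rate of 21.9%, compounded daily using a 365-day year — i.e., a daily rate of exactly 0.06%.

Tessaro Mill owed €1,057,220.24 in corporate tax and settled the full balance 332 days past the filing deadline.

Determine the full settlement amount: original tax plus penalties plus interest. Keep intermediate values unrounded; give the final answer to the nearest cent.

Penalty periods: ⌈332/30⌉ = 12; penalty = 12 × 0.5% × €1,057,220.24 = €63,433.21…
Interest: €1,057,220.24 × ((1 + 0.0006)^332 − 1) = €1,057,220.24 × 0.22035313… = €232,961.7841…
Total = €1,057,220.24 + €63,433.2144 + €232,961.7841… = €1,353,615.24

€1,353,615.24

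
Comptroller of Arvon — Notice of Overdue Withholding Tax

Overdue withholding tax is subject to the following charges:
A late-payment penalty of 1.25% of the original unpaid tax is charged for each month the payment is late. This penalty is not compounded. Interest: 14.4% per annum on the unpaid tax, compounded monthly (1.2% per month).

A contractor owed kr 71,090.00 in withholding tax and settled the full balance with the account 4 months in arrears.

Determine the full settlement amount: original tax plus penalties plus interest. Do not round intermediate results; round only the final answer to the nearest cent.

Late-payment penalty = 1.25% × kr 71,090.00 × 4 mo = kr 3,554.50
Interest: kr 71,090.00 × ((1 + 0.012)^4 − 1) = kr 71,090.00 × 0.0488709… = kr 3,474.2346…
Total = kr 71,090.00 + kr 3,554.5000 + kr 3,474.2346… = kr 78,118.73

kr 78,118.73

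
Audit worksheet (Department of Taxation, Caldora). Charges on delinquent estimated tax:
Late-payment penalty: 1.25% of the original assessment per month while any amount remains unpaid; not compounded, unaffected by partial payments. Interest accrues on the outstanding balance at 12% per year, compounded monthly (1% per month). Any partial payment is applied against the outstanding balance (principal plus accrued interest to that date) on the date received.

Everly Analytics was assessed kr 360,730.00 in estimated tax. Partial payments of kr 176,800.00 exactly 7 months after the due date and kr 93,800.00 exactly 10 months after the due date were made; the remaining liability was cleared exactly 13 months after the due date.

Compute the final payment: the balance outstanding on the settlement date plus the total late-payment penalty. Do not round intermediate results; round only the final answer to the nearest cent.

Balance at month 7: kr 360,730.0000 × (1 + 0.01)^7 = kr 386,751.3856…
After kr 176,800.00 payment: kr 386,751.3856… − kr 176,800.00 = kr 209,951.3856…
Balance at month 10: kr 209,951.3856… × (1 + 0.01)^3 = kr 216,313.1225…
After kr 93,800.00 payment: kr 216,313.1225… − kr 93,800.00 = kr 122,513.1225…
Balance at month 13: kr 122,513.1225… × (1 + 0.01)^3 = kr 126,225.3926…
Penalty: 13 × 1.25% × kr 360,730.00 = kr 58,618.63…
Final settlement = outstanding balance + penalty = kr 126,225.3926… + kr 58,618.63… = kr 184,844.02

kr 184,844.02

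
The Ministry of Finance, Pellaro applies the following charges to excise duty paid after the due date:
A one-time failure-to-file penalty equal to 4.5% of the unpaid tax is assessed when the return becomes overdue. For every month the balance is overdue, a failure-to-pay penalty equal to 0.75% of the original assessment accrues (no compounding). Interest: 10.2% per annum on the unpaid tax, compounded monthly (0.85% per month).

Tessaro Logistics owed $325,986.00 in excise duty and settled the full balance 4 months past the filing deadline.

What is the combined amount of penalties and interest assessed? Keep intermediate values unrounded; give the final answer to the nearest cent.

Failure-to-file penalty: 4.5% × $325,986.00 = $14,669.37
Failure-to-pay penalty: 4 × 0.75% × $325,986.00 = $9,779.58
Interest: $325,986.00 × ((1 + 0.0085)^4 − 1) = $325,986.00 × 0.0344360… = $11,225.6414…
Penalties + interest = $24,448.9500 + $11,225.6414… = $35,674.59

$35,674.59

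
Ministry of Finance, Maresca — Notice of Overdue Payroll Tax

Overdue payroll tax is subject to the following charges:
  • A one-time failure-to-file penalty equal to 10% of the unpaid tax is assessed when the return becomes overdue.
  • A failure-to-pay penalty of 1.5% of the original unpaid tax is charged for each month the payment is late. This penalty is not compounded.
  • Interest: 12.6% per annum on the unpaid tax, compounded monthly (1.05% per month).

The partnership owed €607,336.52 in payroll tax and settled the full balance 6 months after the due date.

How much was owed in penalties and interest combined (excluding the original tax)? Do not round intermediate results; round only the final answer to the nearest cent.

€154,674.69

Failure-to-file penalty: 10% × €607,336.52 = €60,733.65…
Failure-to-pay penalty = 1.5% × €607,336.52 × 6 mo = €54,660.29…
Interest: €607,336.52 × ((1 + 0.0105)^6 − 1) = €607,336.52 × 0.0646771… = €39,280.7561…
Penalties + interest = €115,393.9388 + €39,280.7561… = €154,674.69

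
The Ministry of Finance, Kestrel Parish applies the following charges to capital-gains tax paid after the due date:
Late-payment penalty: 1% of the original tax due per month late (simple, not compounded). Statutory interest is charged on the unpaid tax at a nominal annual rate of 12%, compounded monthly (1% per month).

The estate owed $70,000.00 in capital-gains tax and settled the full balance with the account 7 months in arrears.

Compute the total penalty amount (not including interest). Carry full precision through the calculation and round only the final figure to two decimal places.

$4,900.00

Late-payment penalty: 7 × 1% × $70,000.00 = $4,900.00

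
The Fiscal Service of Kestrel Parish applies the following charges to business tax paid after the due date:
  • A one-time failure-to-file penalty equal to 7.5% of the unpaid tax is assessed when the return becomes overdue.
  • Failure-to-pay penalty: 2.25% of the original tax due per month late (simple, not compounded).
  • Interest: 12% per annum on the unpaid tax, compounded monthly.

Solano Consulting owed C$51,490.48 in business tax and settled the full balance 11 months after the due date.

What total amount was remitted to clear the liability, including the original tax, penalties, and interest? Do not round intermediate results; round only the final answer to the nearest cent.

C$74,051.98

Failure-to-file penalty: 7.5% × C$51,490.48 = C$3,861.79…
Failure-to-pay penalty: 11 × 2.25% × C$51,490.48 = C$12,743.89…
Interest (12%/yr ÷ 12 = 1%/month): C$51,490.48 × ((1 + 0.01)^11 − 1) = C$5,955.8187…
Total = C$51,490.48 + C$16,605.6798 + C$5,955.8187… = C$74,051.98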